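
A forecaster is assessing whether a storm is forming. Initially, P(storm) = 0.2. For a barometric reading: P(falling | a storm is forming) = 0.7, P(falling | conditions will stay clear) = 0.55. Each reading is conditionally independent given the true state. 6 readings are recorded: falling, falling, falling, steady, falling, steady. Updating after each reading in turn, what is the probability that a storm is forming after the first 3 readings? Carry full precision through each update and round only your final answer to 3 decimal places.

0.340

Each posterior becomes the prior for the next update.
After 'falling': P(storm) = 0.7·0.2000 / (0.7·0.2000 + 0.55·0.8000) ≈ 0.2414
After 'falling': P(storm) = 0.7·0.2414 / (0.7·0.2414 + 0.55·0.7586) ≈ 0.2882
After 'falling': P(storm) = 0.7·0.2882 / (0.7·0.2882 + 0.55·0.7118) ≈ 0.3401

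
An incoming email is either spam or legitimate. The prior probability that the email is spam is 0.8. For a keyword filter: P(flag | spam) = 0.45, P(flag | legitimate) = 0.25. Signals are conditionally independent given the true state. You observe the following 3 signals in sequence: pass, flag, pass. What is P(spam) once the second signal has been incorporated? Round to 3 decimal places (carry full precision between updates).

After 'pass': P(spam) = 0.55·0.8000 / (0.55·0.8000 + 0.75·0.2000) ≈ 0.7458
After 'flag': P(spam) = 0.45·0.7458 / (0.45·0.7458 + 0.25·0.2542) ≈ 0.8408

0.841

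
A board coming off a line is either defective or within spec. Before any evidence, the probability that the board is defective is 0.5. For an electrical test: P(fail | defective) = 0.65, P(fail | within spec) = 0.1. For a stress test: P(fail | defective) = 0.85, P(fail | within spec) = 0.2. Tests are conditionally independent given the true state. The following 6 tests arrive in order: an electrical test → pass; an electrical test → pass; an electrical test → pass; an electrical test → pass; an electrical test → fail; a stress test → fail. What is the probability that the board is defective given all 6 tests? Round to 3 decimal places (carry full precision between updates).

Each posterior becomes the prior for the next update.
After an electrical test='pass': P(defective) = 0.35·0.5000 / (0.35·0.5000 + 0.9·0.5000) ≈ 0.2800
After an electrical test='pass': P(defective) = 0.35·0.2800 / (0.35·0.2800 + 0.9·0.7200) ≈ 0.1314
After an electrical test='pass': P(defective) = 0.35·0.1314 / (0.35·0.1314 + 0.9·0.8686) ≈ 0.0555
After an electrical test='pass': P(defective) = 0.35·0.0555 / (0.35·0.0555 + 0.9·0.9445) ≈ 0.0224
After an electrical test='fail': P(defective) = 0.65·0.0224 / (0.65·0.0224 + 0.1·0.9776) ≈ 0.1294
After a stress test='fail': P(defective) = 0.85·0.1294 / (0.85·0.1294 + 0.2·0.8706) ≈ 0.3872

0.387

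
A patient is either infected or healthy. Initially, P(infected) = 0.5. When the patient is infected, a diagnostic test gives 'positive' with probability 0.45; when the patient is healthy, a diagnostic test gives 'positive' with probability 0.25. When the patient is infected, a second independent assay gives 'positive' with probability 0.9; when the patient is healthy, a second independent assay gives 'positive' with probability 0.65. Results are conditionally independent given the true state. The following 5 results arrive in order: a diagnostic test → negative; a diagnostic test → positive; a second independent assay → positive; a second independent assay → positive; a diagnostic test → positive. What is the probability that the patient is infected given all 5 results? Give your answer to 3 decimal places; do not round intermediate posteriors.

After a diagnostic test='negative': P(infected) = 0.55·0.5000 / (0.55·0.5000 + 0.75·0.5000) ≈ 0.4231
After a diagnostic test='positive': P(infected) = 0.45·0.4231 / (0.45·0.4231 + 0.25·0.5769) ≈ 0.5690
After a second independent assay='positive': P(infected) = 0.9·0.5690 / (0.9·0.5690 + 0.65·0.4310) ≈ 0.6464
After a second independent assay='positive': P(infected) = 0.9·0.6464 / (0.9·0.6464 + 0.65·0.3536) ≈ 0.7168
After a diagnostic test='positive': P(infected) = 0.45·0.7168 / (0.45·0.7168 + 0.25·0.2832) ≈ 0.8200

0.820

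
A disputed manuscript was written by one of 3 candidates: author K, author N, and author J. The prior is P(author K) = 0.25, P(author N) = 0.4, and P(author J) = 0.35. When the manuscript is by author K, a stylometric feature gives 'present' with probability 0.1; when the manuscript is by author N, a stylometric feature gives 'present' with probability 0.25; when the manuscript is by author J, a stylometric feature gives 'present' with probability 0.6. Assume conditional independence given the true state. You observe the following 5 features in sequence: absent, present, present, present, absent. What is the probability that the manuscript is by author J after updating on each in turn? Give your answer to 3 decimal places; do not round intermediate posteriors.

0.765

After 'absent': normaliser = 0.9·0.2500 + 0.75·0.4000 + 0.4·0.3500; P(author K) ≈ 0.3383, P(author N) ≈ 0.4511, P(author J) ≈ 0.2105
After 'present': normaliser = 0.1·0.3383 + 0.25·0.4511 + 0.6·0.2105; P(author K) ≈ 0.1240, P(author N) ≈ 0.4132, P(author J) ≈ 0.4628
After 'present': normaliser = 0.1·0.1240 + 0.25·0.4132 + 0.6·0.4628; P(author K) ≈ 0.0315, P(author N) ≈ 0.2626, P(author J) ≈ 0.7059
After 'present': normaliser = 0.1·0.0315 + 0.25·0.2626 + 0.6·0.7059; P(author K) ≈ 0.0064, P(author N) ≈ 0.1333, P(author J) ≈ 0.8603
After 'absent': normaliser = 0.9·0.0064 + 0.75·0.1333 + 0.4·0.8603; P(author K) ≈ 0.0128, P(author N) ≈ 0.2223, P(author J) ≈ 0.7649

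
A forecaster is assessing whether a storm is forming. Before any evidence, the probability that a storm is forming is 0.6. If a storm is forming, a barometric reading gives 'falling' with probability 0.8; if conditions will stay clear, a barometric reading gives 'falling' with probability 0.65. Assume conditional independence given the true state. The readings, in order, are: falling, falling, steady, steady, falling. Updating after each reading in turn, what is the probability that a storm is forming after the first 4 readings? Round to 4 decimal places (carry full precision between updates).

0.4259

After 'falling': P(storm) = 0.8·0.6000 / (0.8·0.6000 + 0.65·0.4000) ≈ 0.6486
After 'falling': P(storm) = 0.8·0.6486 / (0.8·0.6486 + 0.65·0.3514) ≈ 0.6944
After 'steady': P(storm) = 0.2·0.6944 / (0.2·0.6944 + 0.35·0.3056) ≈ 0.5649
After 'steady': P(storm) = 0.2·0.5649 / (0.2·0.5649 + 0.35·0.4351) ≈ 0.4259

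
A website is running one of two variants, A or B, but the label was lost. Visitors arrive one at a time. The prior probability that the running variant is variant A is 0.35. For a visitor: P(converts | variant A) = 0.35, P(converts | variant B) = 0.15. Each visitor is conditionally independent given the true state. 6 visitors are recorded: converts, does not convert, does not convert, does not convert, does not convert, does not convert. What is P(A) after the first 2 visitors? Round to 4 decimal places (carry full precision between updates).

0.4900

After 'converts': P(A) = 0.35·0.3500 / (0.35·0.3500 + 0.15·0.6500) ≈ 0.5568
After 'does not convert': P(A) = 0.65·0.5568 / (0.65·0.5568 + 0.85·0.4432) ≈ 0.4900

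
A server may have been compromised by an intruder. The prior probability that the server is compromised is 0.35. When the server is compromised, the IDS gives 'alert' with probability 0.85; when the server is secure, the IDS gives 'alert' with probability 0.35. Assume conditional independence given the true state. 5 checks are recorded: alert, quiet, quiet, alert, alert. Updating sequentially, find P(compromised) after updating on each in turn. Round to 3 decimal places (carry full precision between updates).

0.291

After 'alert': P(compromised) = 0.85·0.3500 / (0.85·0.3500 + 0.35·0.6500) ≈ 0.5667
After 'quiet': P(compromised) = 0.15·0.5667 / (0.15·0.5667 + 0.65·0.4333) ≈ 0.2318
After 'quiet': P(compromised) = 0.15·0.2318 / (0.15·0.2318 + 0.65·0.7682) ≈ 0.0651
After 'alert': P(compromised) = 0.85·0.0651 / (0.85·0.0651 + 0.35·0.9349) ≈ 0.1447
After 'alert': P(compromised) = 0.85·0.1447 / (0.85·0.1447 + 0.35·0.8553) ≈ 0.2912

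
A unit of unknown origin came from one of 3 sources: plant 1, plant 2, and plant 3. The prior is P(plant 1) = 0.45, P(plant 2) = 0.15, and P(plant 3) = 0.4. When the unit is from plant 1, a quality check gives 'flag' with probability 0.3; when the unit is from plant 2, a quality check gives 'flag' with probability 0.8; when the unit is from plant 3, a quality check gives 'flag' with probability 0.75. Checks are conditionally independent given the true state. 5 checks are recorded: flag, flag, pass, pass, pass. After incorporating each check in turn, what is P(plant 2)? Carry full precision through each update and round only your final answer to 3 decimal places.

0.042

Each posterior becomes the prior for the next update.
After 'flag': normaliser = 0.3·0.4500 + 0.8·0.1500 + 0.75·0.4000; P(plant 1) ≈ 0.2432, P(plant 2) ≈ 0.2162, P(plant 3) ≈ 0.5405
After 'flag': normaliser = 0.3·0.2432 + 0.8·0.2162 + 0.75·0.5405; P(plant 1) ≈ 0.1120, P(plant 2) ≈ 0.2656, P(plant 3) ≈ 0.6224
After 'pass': normaliser = 0.7·0.1120 + 0.2·0.2656 + 0.25·0.6224; P(plant 1) ≈ 0.2731, P(plant 2) ≈ 0.1850, P(plant 3) ≈ 0.5419
After 'pass': normaliser = 0.7·0.2731 + 0.2·0.1850 + 0.25·0.5419; P(plant 1) ≈ 0.5257, P(plant 2) ≈ 0.1017, P(plant 3) ≈ 0.3725
After 'pass': normaliser = 0.7·0.5257 + 0.2·0.1017 + 0.25·0.3725; P(plant 1) ≈ 0.7643, P(plant 2) ≈ 0.0423, P(plant 3) ≈ 0.1934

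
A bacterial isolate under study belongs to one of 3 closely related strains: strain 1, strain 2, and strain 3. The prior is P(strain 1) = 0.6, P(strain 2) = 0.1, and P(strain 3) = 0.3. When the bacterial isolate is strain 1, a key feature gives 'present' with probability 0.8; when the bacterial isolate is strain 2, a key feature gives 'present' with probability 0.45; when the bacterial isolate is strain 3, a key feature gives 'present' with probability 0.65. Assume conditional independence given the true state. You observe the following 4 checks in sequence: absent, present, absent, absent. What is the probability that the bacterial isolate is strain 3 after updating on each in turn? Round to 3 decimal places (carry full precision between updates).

0.425

After 'absent': normaliser = 0.2·0.6000 + 0.55·0.1000 + 0.35·0.3000; P(strain 1) ≈ 0.4286, P(strain 2) ≈ 0.1964, P(strain 3) ≈ 0.3750
After 'present': normaliser = 0.8·0.4286 + 0.45·0.1964 + 0.65·0.3750; P(strain 1) ≈ 0.5079, P(strain 2) ≈ 0.1310, P(strain 3) ≈ 0.3611
After 'absent': normaliser = 0.2·0.5079 + 0.55·0.1310 + 0.35·0.3611; P(strain 1) ≈ 0.3386, P(strain 2) ≈ 0.2401, P(strain 3) ≈ 0.4213
After 'absent': normaliser = 0.2·0.3386 + 0.55·0.2401 + 0.35·0.4213; P(strain 1) ≈ 0.1950, P(strain 2) ≈ 0.3803, P(strain 3) ≈ 0.4247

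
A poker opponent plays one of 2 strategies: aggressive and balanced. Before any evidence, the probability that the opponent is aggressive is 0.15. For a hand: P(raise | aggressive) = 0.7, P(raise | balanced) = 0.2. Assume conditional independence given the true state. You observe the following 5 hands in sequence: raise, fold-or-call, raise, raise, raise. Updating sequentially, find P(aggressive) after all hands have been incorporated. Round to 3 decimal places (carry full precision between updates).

0.909

Each posterior becomes the prior for the next update.
After 'raise': P(aggressive) = 0.7·0.1500 / (0.7·0.1500 + 0.2·0.8500) ≈ 0.3818
After 'fold-or-call': P(aggressive) = 0.3·0.3818 / (0.3·0.3818 + 0.8·0.6182) ≈ 0.1881
After 'raise': P(aggressive) = 0.7·0.1881 / (0.7·0.1881 + 0.2·0.8119) ≈ 0.4477
After 'raise': P(aggressive) = 0.7·0.4477 / (0.7·0.4477 + 0.2·0.5523) ≈ 0.7394
After 'raise': P(aggressive) = 0.7·0.7394 / (0.7·0.7394 + 0.2·0.2606) ≈ 0.9085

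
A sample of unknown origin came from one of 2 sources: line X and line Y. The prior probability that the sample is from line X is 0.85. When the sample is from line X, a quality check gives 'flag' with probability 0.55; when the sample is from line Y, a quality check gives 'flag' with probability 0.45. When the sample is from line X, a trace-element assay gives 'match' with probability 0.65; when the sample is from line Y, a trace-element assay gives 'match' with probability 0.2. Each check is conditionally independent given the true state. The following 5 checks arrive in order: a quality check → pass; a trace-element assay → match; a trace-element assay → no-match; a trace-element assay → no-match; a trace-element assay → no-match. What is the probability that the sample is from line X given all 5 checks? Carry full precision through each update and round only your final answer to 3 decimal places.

After a quality check='pass': P(line X) = 0.45·0.8500 / (0.45·0.8500 + 0.55·0.1500) ≈ 0.8226
After a trace-element assay='match': P(line X) = 0.65·0.8226 / (0.65·0.8226 + 0.2·0.1774) ≈ 0.9378
After a trace-element assay='no-match': P(line X) = 0.35·0.9378 / (0.35·0.9378 + 0.8·0.0622) ≈ 0.8683
After a trace-element assay='no-match': P(line X) = 0.35·0.8683 / (0.35·0.8683 + 0.8·0.1317) ≈ 0.7425
After a trace-element assay='no-match': P(line X) = 0.35·0.7425 / (0.35·0.7425 + 0.8·0.2575) ≈ 0.5579

0.558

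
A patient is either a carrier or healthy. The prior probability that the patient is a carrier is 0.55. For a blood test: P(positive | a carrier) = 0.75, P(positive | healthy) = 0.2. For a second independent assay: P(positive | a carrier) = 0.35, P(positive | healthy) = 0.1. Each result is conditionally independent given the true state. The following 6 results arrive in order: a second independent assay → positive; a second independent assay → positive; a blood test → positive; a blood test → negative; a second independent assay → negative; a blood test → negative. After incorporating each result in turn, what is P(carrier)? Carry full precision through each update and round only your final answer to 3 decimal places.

0.798

After a second independent assay='positive': P(carrier) = 0.35·0.5500 / (0.35·0.5500 + 0.1·0.4500) ≈ 0.8105
After a second independent assay='positive': P(carrier) = 0.35·0.8105 / (0.35·0.8105 + 0.1·0.1895) ≈ 0.9374
After a blood test='positive': P(carrier) = 0.75·0.9374 / (0.75·0.9374 + 0.2·0.0626) ≈ 0.9825
After a blood test='negative': P(carrier) = 0.25·0.9825 / (0.25·0.9825 + 0.8·0.0175) ≈ 0.9461
After a second independent assay='negative': P(carrier) = 0.65·0.9461 / (0.65·0.9461 + 0.9·0.0539) ≈ 0.9269
After a blood test='negative': P(carrier) = 0.25·0.9269 / (0.25·0.9269 + 0.8·0.0731) ≈ 0.7984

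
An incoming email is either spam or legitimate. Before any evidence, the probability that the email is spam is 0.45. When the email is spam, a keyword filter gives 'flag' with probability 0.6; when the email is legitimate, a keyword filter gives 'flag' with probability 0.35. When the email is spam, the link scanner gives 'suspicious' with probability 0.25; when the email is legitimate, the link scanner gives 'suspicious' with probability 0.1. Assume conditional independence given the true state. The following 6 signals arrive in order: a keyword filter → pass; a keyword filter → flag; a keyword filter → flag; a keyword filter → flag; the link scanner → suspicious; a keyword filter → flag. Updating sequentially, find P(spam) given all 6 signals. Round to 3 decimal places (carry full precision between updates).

0.916

After a keyword filter='pass': P(spam) = 0.4·0.4500 / (0.4·0.4500 + 0.65·0.5500) ≈ 0.3349
After a keyword filter='flag': P(spam) = 0.6·0.3349 / (0.6·0.3349 + 0.35·0.6651) ≈ 0.4633
After a keyword filter='flag': P(spam) = 0.6·0.4633 / (0.6·0.4633 + 0.35·0.5367) ≈ 0.5967
After a keyword filter='flag': P(spam) = 0.6·0.5967 / (0.6·0.5967 + 0.35·0.4033) ≈ 0.7172
After the link scanner='suspicious': P(spam) = 0.25·0.7172 / (0.25·0.7172 + 0.1·0.2828) ≈ 0.8638
After a keyword filter='flag': P(spam) = 0.6·0.8638 / (0.6·0.8638 + 0.35·0.1362) ≈ 0.9158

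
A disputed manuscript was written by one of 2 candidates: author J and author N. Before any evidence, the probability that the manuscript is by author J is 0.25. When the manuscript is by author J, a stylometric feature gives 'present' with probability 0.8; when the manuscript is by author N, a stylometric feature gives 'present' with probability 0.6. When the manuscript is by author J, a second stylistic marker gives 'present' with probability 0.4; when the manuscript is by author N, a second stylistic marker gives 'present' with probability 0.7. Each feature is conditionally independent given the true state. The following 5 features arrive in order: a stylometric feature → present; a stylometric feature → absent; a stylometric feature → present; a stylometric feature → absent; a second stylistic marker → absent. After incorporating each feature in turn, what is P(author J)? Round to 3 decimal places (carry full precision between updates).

0.229

After a stylometric feature='present': P(author J) = 0.8·0.2500 / (0.8·0.2500 + 0.6·0.7500) ≈ 0.3077
After a stylometric feature='absent': P(author J) = 0.2·0.3077 / (0.2·0.3077 + 0.4·0.6923) ≈ 0.1818
After a stylometric feature='present': P(author J) = 0.8·0.1818 / (0.8·0.1818 + 0.6·0.8182) ≈ 0.2286
After a stylometric feature='absent': P(author J) = 0.2·0.2286 / (0.2·0.2286 + 0.4·0.7714) ≈ 0.1290
After a second stylistic marker='absent': P(author J) = 0.6·0.1290 / (0.6·0.1290 + 0.3·0.8710) ≈ 0.2286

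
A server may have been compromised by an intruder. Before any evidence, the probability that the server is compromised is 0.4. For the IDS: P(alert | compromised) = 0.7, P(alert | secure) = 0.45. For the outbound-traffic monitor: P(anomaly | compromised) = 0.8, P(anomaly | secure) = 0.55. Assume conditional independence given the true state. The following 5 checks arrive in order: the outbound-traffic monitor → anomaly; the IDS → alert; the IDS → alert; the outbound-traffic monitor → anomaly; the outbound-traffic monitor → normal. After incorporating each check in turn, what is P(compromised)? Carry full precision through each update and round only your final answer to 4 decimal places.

After the outbound-traffic monitor='anomaly': P(compromised) = 0.8·0.4000 / (0.8·0.4000 + 0.55·0.6000) ≈ 0.4923
After the IDS='alert': P(compromised) = 0.7·0.4923 / (0.7·0.4923 + 0.45·0.5077) ≈ 0.6013
After the IDS='alert': P(compromised) = 0.7·0.6013 / (0.7·0.6013 + 0.45·0.3987) ≈ 0.7012
After the outbound-traffic monitor='anomaly': P(compromised) = 0.8·0.7012 / (0.8·0.7012 + 0.55·0.2988) ≈ 0.7734
After the outbound-traffic monitor='normal': P(compromised) = 0.2·0.7734 / (0.2·0.7734 + 0.45·0.2266) ≈ 0.6027

0.6027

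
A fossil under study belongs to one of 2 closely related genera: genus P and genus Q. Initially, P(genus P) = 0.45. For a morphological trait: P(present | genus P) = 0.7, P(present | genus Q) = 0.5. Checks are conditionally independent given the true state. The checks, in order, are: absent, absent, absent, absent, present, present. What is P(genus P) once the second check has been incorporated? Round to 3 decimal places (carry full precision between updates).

Apply Bayes' rule sequentially, carrying P(genus P) forward.
After 'absent': P(genus P) = 0.3·0.4500 / (0.3·0.4500 + 0.5·0.5500) ≈ 0.3293
After 'absent': P(genus P) = 0.3·0.3293 / (0.3·0.3293 + 0.5·0.6707) ≈ 0.2275

0.228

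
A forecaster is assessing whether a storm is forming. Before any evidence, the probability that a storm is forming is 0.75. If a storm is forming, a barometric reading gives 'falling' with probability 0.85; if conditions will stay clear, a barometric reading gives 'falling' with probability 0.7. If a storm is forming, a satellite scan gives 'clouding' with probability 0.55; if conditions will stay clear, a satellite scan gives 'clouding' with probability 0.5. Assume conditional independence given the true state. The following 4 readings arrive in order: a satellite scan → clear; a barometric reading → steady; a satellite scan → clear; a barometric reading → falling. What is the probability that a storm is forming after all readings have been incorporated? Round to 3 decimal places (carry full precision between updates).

Apply Bayes' rule sequentially, carrying P(storm) forward.
After a satellite scan='clear': P(storm) = 0.45·0.7500 / (0.45·0.7500 + 0.5·0.2500) ≈ 0.7297
After a barometric reading='steady': P(storm) = 0.15·0.7297 / (0.15·0.7297 + 0.3·0.2703) ≈ 0.5745
After a satellite scan='clear': P(storm) = 0.45·0.5745 / (0.45·0.5745 + 0.5·0.4255) ≈ 0.5485
After a barometric reading='falling': P(storm) = 0.85·0.5485 / (0.85·0.5485 + 0.7·0.4515) ≈ 0.5960

0.596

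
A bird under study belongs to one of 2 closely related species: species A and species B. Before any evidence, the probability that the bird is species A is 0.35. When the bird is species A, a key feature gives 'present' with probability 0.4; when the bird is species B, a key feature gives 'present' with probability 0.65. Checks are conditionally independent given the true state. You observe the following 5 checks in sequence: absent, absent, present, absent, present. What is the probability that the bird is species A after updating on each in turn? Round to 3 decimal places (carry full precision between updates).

0.507

Apply Bayes' rule sequentially, carrying P(species A) forward.
After 'absent': P(species A) = 0.6·0.3500 / (0.6·0.3500 + 0.35·0.6500) ≈ 0.4800
After 'absent': P(species A) = 0.6·0.4800 / (0.6·0.4800 + 0.35·0.5200) ≈ 0.6128
After 'present': P(species A) = 0.4·0.6128 / (0.4·0.6128 + 0.65·0.3872) ≈ 0.4934
After 'absent': P(species A) = 0.6·0.4934 / (0.6·0.4934 + 0.35·0.5066) ≈ 0.6254
After 'present': P(species A) = 0.4·0.6254 / (0.4·0.6254 + 0.65·0.3746) ≈ 0.5067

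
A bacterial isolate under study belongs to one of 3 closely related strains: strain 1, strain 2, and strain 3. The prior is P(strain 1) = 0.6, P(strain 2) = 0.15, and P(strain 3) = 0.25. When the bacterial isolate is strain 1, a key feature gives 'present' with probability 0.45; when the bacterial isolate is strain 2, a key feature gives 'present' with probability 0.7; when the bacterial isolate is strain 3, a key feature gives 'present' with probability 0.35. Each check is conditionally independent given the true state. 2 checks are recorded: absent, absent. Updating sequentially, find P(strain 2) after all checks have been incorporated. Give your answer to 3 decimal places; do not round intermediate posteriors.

0.045

Each posterior becomes the prior for the next update.
After 'absent': normaliser = 0.55·0.6000 + 0.3·0.1500 + 0.65·0.2500; P(strain 1) ≈ 0.6140, P(strain 2) ≈ 0.0837, P(strain 3) ≈ 0.3023
After 'absent': normaliser = 0.55·0.6140 + 0.3·0.0837 + 0.65·0.3023; P(strain 1) ≈ 0.6037, P(strain 2) ≈ 0.0449, P(strain 3) ≈ 0.3514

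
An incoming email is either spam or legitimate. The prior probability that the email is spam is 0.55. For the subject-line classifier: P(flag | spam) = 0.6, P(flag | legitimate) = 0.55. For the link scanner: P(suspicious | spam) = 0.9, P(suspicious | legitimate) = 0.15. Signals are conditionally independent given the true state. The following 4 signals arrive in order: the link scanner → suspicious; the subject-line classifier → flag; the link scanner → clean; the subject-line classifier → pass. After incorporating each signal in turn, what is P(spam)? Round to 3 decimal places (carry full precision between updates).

0.456

After the link scanner='suspicious': P(spam) = 0.9·0.5500 / (0.9·0.5500 + 0.15·0.4500) ≈ 0.8800
After the subject-line classifier='flag': P(spam) = 0.6·0.8800 / (0.6·0.8800 + 0.55·0.1200) ≈ 0.8889
After the link scanner='clean': P(spam) = 0.1·0.8889 / (0.1·0.8889 + 0.85·0.1111) ≈ 0.4848
After the subject-line classifier='pass': P(spam) = 0.4·0.4848 / (0.4·0.4848 + 0.45·0.5152) ≈ 0.4555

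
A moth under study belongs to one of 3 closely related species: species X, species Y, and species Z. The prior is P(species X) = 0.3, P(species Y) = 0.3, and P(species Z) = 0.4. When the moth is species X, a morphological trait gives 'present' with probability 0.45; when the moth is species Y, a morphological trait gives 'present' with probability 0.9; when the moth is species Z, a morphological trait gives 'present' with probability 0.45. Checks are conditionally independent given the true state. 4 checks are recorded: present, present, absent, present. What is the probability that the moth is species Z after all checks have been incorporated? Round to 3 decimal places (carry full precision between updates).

0.352

After 'present': normaliser = 0.45·0.3000 + 0.9·0.3000 + 0.45·0.4000; P(species X) ≈ 0.2308, P(species Y) ≈ 0.4615, P(species Z) ≈ 0.3077
After 'present': normaliser = 0.45·0.2308 + 0.9·0.4615 + 0.45·0.3077; P(species X) ≈ 0.1579, P(species Y) ≈ 0.6316, P(species Z) ≈ 0.2105
After 'absent': normaliser = 0.55·0.1579 + 0.1·0.6316 + 0.55·0.2105; P(species X) ≈ 0.3267, P(species Y) ≈ 0.2376, P(species Z) ≈ 0.4356
After 'present': normaliser = 0.45·0.3267 + 0.9·0.2376 + 0.45·0.4356; P(species X) ≈ 0.2640, P(species Y) ≈ 0.3840, P(species Z) ≈ 0.3520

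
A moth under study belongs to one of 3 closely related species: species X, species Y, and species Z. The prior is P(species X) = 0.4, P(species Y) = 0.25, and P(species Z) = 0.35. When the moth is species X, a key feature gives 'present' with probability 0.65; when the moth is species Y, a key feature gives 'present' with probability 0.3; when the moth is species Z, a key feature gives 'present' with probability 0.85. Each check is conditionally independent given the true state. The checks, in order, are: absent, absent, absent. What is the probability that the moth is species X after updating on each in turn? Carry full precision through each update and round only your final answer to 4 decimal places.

After 'absent': normaliser = 0.35·0.4000 + 0.7·0.2500 + 0.15·0.3500; P(species X) ≈ 0.3810, P(species Y) ≈ 0.4762, P(species Z) ≈ 0.1429
After 'absent': normaliser = 0.35·0.3810 + 0.7·0.4762 + 0.15·0.1429; P(species X) ≈ 0.2732, P(species Y) ≈ 0.6829, P(species Z) ≈ 0.0439
After 'absent': normaliser = 0.35·0.2732 + 0.7·0.6829 + 0.15·0.0439; P(species X) ≈ 0.1648, P(species Y) ≈ 0.8239, P(species Z) ≈ 0.0113

0.1648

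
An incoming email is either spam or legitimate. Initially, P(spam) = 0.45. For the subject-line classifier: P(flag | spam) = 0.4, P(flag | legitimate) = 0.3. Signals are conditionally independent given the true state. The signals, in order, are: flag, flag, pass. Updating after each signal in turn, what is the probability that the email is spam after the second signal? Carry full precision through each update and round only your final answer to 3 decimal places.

0.593

After 'flag': P(spam) = 0.4·0.4500 / (0.4·0.4500 + 0.3·0.5500) ≈ 0.5217
After 'flag': P(spam) = 0.4·0.5217 / (0.4·0.5217 + 0.3·0.4783) ≈ 0.5926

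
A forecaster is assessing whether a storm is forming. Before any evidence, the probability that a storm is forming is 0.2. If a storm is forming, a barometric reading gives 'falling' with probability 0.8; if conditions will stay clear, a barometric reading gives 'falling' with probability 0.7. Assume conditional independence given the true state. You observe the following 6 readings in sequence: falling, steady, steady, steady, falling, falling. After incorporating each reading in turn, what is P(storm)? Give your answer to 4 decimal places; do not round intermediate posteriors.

0.0996

After 'falling': P(storm) = 0.8·0.2000 / (0.8·0.2000 + 0.7·0.8000) ≈ 0.2222
After 'steady': P(storm) = 0.2·0.2222 / (0.2·0.2222 + 0.3·0.7778) ≈ 0.1600
After 'steady': P(storm) = 0.2·0.1600 / (0.2·0.1600 + 0.3·0.8400) ≈ 0.1127
After 'steady': P(storm) = 0.2·0.1127 / (0.2·0.1127 + 0.3·0.8873) ≈ 0.0780
After 'falling': P(storm) = 0.8·0.0780 / (0.8·0.0780 + 0.7·0.9220) ≈ 0.0882
After 'falling': P(storm) = 0.8·0.0882 / (0.8·0.0882 + 0.7·0.9118) ≈ 0.0996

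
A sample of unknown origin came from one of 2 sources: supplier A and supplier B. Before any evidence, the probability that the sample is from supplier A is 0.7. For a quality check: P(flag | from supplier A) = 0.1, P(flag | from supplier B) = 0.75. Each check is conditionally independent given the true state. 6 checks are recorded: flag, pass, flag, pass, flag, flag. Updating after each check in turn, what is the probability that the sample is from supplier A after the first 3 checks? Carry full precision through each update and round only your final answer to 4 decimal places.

After 'flag': P(supplier A) = 0.1·0.7000 / (0.1·0.7000 + 0.75·0.3000) ≈ 0.2373
After 'pass': P(supplier A) = 0.9·0.2373 / (0.9·0.2373 + 0.25·0.7627) ≈ 0.5283
After 'flag': P(supplier A) = 0.1·0.5283 / (0.1·0.5283 + 0.75·0.4717) ≈ 0.1299

0.1299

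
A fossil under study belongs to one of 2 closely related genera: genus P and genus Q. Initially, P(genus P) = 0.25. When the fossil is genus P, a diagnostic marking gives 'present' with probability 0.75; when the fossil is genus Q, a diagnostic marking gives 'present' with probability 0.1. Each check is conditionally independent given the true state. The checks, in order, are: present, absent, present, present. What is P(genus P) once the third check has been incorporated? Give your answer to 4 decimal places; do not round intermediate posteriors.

Apply Bayes' rule sequentially, carrying P(genus P) forward.
After 'present': P(genus P) = 0.75·0.2500 / (0.75·0.2500 + 0.1·0.7500) ≈ 0.7143
After 'absent': P(genus P) = 0.25·0.7143 / (0.25·0.7143 + 0.9·0.2857) ≈ 0.4098
After 'present': P(genus P) = 0.75·0.4098 / (0.75·0.4098 + 0.1·0.5902) ≈ 0.8389

0.8389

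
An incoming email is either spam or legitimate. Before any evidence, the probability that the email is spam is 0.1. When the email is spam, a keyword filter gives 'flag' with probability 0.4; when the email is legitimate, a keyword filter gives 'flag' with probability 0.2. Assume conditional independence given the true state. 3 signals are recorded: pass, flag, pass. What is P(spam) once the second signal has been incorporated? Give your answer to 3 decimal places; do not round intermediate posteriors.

0.143

Apply Bayes' rule sequentially, carrying P(spam) forward.
After 'pass': P(spam) = 0.6·0.1000 / (0.6·0.1000 + 0.8·0.9000) ≈ 0.0769
After 'flag': P(spam) = 0.4·0.0769 / (0.4·0.0769 + 0.2·0.9231) ≈ 0.1429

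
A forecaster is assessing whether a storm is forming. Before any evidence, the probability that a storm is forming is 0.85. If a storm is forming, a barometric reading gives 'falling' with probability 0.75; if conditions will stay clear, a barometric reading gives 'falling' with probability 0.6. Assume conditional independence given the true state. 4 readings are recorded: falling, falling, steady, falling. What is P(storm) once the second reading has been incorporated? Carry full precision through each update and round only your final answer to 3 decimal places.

0.899

After 'falling': P(storm) = 0.75·0.8500 / (0.75·0.8500 + 0.6·0.1500) ≈ 0.8763
After 'falling': P(storm) = 0.75·0.8763 / (0.75·0.8763 + 0.6·0.1237) ≈ 0.8985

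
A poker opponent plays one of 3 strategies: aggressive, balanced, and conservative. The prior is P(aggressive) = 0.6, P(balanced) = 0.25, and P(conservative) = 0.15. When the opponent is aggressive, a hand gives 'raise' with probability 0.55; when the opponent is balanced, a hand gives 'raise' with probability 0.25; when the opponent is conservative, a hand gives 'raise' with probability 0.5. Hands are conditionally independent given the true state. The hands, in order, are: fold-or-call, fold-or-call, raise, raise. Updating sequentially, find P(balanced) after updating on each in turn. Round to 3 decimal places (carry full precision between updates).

0.160

After 'fold-or-call': normaliser = 0.45·0.6000 + 0.75·0.2500 + 0.5·0.1500; P(aggressive) ≈ 0.5070, P(balanced) ≈ 0.3521, P(conservative) ≈ 0.1408
After 'fold-or-call': normaliser = 0.45·0.5070 + 0.75·0.3521 + 0.5·0.1408; P(aggressive) ≈ 0.4055, P(balanced) ≈ 0.4693, P(conservative) ≈ 0.1252
After 'raise': normaliser = 0.55·0.4055 + 0.25·0.4693 + 0.5·0.1252; P(aggressive) ≈ 0.5535, P(balanced) ≈ 0.2912, P(conservative) ≈ 0.1553
After 'raise': normaliser = 0.55·0.5535 + 0.25·0.2912 + 0.5·0.1553; P(aggressive) ≈ 0.6693, P(balanced) ≈ 0.1600, P(conservative) ≈ 0.1707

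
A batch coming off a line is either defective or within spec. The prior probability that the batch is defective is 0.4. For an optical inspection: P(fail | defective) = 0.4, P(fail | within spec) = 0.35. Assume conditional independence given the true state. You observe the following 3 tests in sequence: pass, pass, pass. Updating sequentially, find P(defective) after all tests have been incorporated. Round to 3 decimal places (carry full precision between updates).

0.344

After 'pass': P(defective) = 0.6·0.4000 / (0.6·0.4000 + 0.65·0.6000) ≈ 0.3810
After 'pass': P(defective) = 0.6·0.3810 / (0.6·0.3810 + 0.65·0.6190) ≈ 0.3623
After 'pass': P(defective) = 0.6·0.3623 / (0.6·0.3623 + 0.65·0.6377) ≈ 0.3440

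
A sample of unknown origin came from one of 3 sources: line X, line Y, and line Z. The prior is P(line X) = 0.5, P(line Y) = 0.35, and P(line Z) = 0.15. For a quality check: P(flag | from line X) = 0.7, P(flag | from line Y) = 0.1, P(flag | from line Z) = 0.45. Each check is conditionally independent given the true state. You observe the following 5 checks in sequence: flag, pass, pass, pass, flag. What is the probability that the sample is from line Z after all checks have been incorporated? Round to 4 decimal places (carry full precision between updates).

0.3554

After 'flag': normaliser = 0.7·0.5000 + 0.1·0.3500 + 0.45·0.1500; P(line X) ≈ 0.7735, P(line Y) ≈ 0.0773, P(line Z) ≈ 0.1492
After 'pass': normaliser = 0.3·0.7735 + 0.9·0.0773 + 0.55·0.1492; P(line X) ≈ 0.6048, P(line Y) ≈ 0.1814, P(line Z) ≈ 0.2138
After 'pass': normaliser = 0.3·0.6048 + 0.9·0.1814 + 0.55·0.2138; P(line X) ≈ 0.3924, P(line Y) ≈ 0.3532, P(line Z) ≈ 0.2544
After 'pass': normaliser = 0.3·0.3924 + 0.9·0.3532 + 0.55·0.2544; P(line X) ≈ 0.2046, P(line Y) ≈ 0.5523, P(line Z) ≈ 0.2431
After 'flag': normaliser = 0.7·0.2046 + 0.1·0.5523 + 0.45·0.2431; P(line X) ≈ 0.4652, P(line Y) ≈ 0.1794, P(line Z) ≈ 0.3554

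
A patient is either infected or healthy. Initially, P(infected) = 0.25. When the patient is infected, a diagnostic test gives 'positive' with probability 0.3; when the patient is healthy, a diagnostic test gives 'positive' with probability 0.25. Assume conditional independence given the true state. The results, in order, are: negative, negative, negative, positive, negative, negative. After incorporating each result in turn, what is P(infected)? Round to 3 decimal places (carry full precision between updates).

0.221

After 'negative': P(infected) = 0.7·0.2500 / (0.7·0.2500 + 0.75·0.7500) ≈ 0.2373
After 'negative': P(infected) = 0.7·0.2373 / (0.7·0.2373 + 0.75·0.7627) ≈ 0.2250
After 'negative': P(infected) = 0.7·0.2250 / (0.7·0.2250 + 0.75·0.7750) ≈ 0.2132
After 'positive': P(infected) = 0.3·0.2132 / (0.3·0.2132 + 0.25·0.7868) ≈ 0.2454
After 'negative': P(infected) = 0.7·0.2454 / (0.7·0.2454 + 0.75·0.7546) ≈ 0.2329
After 'negative': P(infected) = 0.7·0.2329 / (0.7·0.2329 + 0.75·0.7671) ≈ 0.2208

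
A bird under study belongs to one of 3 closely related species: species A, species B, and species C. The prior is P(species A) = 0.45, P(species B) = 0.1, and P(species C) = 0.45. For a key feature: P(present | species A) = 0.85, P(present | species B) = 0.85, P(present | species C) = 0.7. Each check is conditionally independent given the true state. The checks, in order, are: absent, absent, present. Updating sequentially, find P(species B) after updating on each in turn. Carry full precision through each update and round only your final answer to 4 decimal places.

0.0492

After 'absent': normaliser = 0.15·0.4500 + 0.15·0.1000 + 0.3·0.4500; P(species A) ≈ 0.3103, P(species B) ≈ 0.0690, P(species C) ≈ 0.6207
After 'absent': normaliser = 0.15·0.3103 + 0.15·0.0690 + 0.3·0.6207; P(species A) ≈ 0.1915, P(species B) ≈ 0.0426, P(species C) ≈ 0.7660
After 'present': normaliser = 0.85·0.1915 + 0.85·0.0426 + 0.7·0.7660; P(species A) ≈ 0.2214, P(species B) ≈ 0.0492, P(species C) ≈ 0.7294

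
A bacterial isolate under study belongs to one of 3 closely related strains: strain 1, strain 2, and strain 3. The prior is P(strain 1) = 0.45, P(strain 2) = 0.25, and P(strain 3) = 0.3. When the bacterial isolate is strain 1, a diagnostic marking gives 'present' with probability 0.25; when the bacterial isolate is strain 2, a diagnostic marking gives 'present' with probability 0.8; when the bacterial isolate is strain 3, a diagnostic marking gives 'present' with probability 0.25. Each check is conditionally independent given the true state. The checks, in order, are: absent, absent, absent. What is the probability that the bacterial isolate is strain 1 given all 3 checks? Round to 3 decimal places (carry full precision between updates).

0.596

After 'absent': normaliser = 0.75·0.4500 + 0.2·0.2500 + 0.75·0.3000; P(strain 1) ≈ 0.5510, P(strain 2) ≈ 0.0816, P(strain 3) ≈ 0.3673
After 'absent': normaliser = 0.75·0.5510 + 0.2·0.0816 + 0.75·0.3673; P(strain 1) ≈ 0.5861, P(strain 2) ≈ 0.0232, P(strain 3) ≈ 0.3907
After 'absent': normaliser = 0.75·0.5861 + 0.2·0.0232 + 0.75·0.3907; P(strain 1) ≈ 0.5962, P(strain 2) ≈ 0.0063, P(strain 3) ≈ 0.3975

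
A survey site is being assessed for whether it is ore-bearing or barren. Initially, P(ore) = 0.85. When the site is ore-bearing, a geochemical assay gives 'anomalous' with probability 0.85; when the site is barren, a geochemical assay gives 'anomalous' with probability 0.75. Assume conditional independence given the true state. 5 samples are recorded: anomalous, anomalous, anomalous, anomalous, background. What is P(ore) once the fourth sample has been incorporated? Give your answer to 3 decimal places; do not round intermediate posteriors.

Each posterior becomes the prior for the next update.
After 'anomalous': P(ore) = 0.85·0.8500 / (0.85·0.8500 + 0.75·0.1500) ≈ 0.8653
After 'anomalous': P(ore) = 0.85·0.8653 / (0.85·0.8653 + 0.75·0.1347) ≈ 0.8792
After 'anomalous': P(ore) = 0.85·0.8792 / (0.85·0.8792 + 0.75·0.1208) ≈ 0.8919
After 'anomalous': P(ore) = 0.85·0.8919 / (0.85·0.8919 + 0.75·0.1081) ≈ 0.9034

0.903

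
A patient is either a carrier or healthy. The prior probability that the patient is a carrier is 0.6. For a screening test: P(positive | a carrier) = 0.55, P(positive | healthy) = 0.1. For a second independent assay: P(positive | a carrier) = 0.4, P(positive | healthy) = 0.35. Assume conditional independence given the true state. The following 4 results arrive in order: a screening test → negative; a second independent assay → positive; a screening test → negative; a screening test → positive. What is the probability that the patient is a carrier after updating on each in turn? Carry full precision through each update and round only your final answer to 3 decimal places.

0.702

Each posterior becomes the prior for the next update.
After a screening test='negative': P(carrier) = 0.45·0.6000 / (0.45·0.6000 + 0.9·0.4000) ≈ 0.4286
After a second independent assay='positive': P(carrier) = 0.4·0.4286 / (0.4·0.4286 + 0.35·0.5714) ≈ 0.4615
After a screening test='negative': P(carrier) = 0.45·0.4615 / (0.45·0.4615 + 0.9·0.5385) ≈ 0.3000
After a screening test='positive': P(carrier) = 0.55·0.3000 / (0.55·0.3000 + 0.1·0.7000) ≈ 0.7021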